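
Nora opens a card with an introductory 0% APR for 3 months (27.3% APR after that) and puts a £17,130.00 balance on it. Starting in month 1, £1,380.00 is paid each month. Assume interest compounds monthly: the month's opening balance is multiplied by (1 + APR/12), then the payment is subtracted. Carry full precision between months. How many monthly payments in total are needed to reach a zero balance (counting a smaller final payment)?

14 payments

Promo months 1–3 at r₀ = 0%/12 = 0; months 4+ at r₁ = 27.3%/12 = 0.02275.
After month 3 (no interest yet): B = £17,130.00 − 3·£1,380.00 = £12,990.00.
Then at r₁ with £1,380.00/mo: n₂ = −ln(1 − r₁·B/P)/ln(1+r₁) ≈ 10.71 → 11 more payments.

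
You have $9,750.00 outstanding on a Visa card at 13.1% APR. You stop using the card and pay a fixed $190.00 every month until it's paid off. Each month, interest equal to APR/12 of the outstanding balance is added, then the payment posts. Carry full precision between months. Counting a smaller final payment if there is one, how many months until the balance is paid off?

Monthly rate r = 13.1%/12 = 1.09167% = 0.0109167.
Recurrence: B ← B·(1+r) − $190.00.
Month 1: interest $106.44; balance after payment $9,666.44.
Month 2: interest $105.53; balance after payment $9,581.96.
Closed form: n = −ln(1 − rB₀/P)/ln(1+r) = −ln(0.4398)/ln(1.01092) ≈ 75.655, so the balance reaches zero during payment 76.

76 payments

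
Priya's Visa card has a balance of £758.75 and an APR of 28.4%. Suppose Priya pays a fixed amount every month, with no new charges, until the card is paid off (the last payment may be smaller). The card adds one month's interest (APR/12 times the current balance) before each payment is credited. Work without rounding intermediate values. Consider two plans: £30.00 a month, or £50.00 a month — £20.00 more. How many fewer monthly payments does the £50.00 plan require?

20 fewer payments

Monthly rate r = 28.4%/12 = 2.36667% = 0.0236667.
At £30.00/mo: n = ⌈−ln(1 − rB₀/P)/ln(1+r)⌉ = 40 payments (last £0.61); total interest = total paid − £758.75 = £411.86.
At £50.00/mo: 20 payments (last £1.12); total interest £192.37.
Payments saved = 40 − 20 = 20.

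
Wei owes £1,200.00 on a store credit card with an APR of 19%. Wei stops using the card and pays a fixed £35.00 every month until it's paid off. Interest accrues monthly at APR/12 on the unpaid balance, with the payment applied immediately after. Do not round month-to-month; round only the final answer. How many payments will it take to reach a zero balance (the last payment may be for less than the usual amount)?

Monthly rate r = 19%/12 = 1.58333% = 0.0158333.
Recurrence: B ← B·(1+r) − £35.00.
Month 1: interest £19.00; balance after payment £1,184.00.
Month 2: interest £18.75; balance after payment £1,167.75.
Closed form: n = −ln(1 − rB₀/P)/ln(1+r) = −ln(0.45714)/ln(1.01583) ≈ 49.828, so the balance reaches zero during payment 50.

50 payments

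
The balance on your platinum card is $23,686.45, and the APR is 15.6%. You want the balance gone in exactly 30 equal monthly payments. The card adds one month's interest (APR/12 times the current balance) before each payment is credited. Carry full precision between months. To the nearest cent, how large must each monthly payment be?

$958.55

Monthly rate r = 15.6%/12 = 1.3% = 0.013.
Level-payment amortization: P = B₀·r / (1 − (1+r)^(−n)) = 23686.45·0.013 / (1 − 1.013^(−30)).
Denominator 1 − (1+r)^(−30) = 0.321239378.
P = 307.924 / 0.321239378 ≈ 958.55.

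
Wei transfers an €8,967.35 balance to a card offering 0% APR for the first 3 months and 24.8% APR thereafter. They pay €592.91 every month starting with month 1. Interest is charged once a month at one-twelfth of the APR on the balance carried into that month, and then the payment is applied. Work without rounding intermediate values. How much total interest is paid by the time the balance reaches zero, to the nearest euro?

€1,172

Promo months 1–3 at r₀ = 0%/12 = 0; months 4+ at r₁ = 24.8%/12 = 0.0206667.
After month 3 (no interest yet): B = €8,967.35 − 3·€592.91 = €7,188.62.
Then at r₁ with €592.91/mo: n₂ = −ln(1 − r₁·B/P)/ln(1+r₁) ≈ 14.10 → 15 more payments.
Total paid = 17·€592.91 + €60.17 = €10,139.64; interest = €10,139.64 − €8,967.35 = €1,172.29.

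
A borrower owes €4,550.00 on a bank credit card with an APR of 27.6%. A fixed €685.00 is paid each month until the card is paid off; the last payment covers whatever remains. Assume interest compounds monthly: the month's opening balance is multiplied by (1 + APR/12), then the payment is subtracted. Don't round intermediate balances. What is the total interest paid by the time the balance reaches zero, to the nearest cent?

€445.76

Monthly rate r = 27.6%/12 = 2.3% = 0.023.
Payoff takes n = ⌈−ln(1 − rB₀/P)/ln(1+r)⌉ = ⌈7.291⌉ = 8 payments; the last is €200.76.
Total paid = 7·€685.00 + €200.76 = €4,995.76.
Total interest = total paid − principal = €4,995.76 − €4,550.00 = €445.76.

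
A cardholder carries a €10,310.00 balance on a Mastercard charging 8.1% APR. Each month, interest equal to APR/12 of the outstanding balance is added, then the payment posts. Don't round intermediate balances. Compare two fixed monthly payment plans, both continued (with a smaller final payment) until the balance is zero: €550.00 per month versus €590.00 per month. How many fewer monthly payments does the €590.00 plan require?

2 fewer payments

Monthly rate r = 8.1%/12 = 0.675% = 0.00675.
At €550.00/mo: n = ⌈−ln(1 − rB₀/P)/ln(1+r)⌉ = 21 payments (last €60.45); total interest = total paid − €10,310.00 = €750.45.
At €590.00/mo: 19 payments (last €387.97); total interest €697.97.
Payments saved = 21 − 19 = 2.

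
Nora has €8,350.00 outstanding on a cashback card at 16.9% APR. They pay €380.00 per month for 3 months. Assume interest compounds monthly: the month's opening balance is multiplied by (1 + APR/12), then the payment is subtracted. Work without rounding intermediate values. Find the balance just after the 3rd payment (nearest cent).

Monthly rate r = 16.9%/12 = 1.40833% = 0.0140833.
Each month: B ← B·(1+r) − €380.00.
Month 1: interest €117.60; balance after payment €8,087.60.
Month 2: interest €113.90; balance after payment €7,821.50.
Month 3: interest €110.15; balance after payment €7,551.65.

€7,551.65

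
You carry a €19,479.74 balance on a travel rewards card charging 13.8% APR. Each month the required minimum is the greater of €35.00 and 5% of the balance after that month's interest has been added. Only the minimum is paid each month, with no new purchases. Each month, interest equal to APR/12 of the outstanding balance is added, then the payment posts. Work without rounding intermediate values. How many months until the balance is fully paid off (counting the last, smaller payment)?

107 months

Monthly rate r = 13.8%/12 = 1.15% = 0.0115.
While 5% of the post-interest balance exceeds €35.00, each month B ← (B·(1+r))·(1 − 0.05), i.e. B shrinks by the factor (1+r)·0.95 = 0.96093.
This holds for months 1–84. Entering month 85 the balance is €684.70; 5% of the post-interest balance is now below €35.00, so the flat €35.00 minimum applies from here.
From month 85 a fixed €35.00 at rate r clears €684.70 in 23 more payments. Total: 84 + 23 = 107 months.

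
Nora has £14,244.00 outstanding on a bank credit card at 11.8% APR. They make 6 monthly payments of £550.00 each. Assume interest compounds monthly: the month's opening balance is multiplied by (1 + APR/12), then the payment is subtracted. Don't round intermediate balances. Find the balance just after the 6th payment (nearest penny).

£11,723.13

Monthly rate r = 11.8%/12 = 0.983333% = 0.00983333.
Each month: B ← B·(1+r) − £550.00.
Month 1: interest £140.07; balance after payment £13,834.07.
Month 2: interest £136.03; balance after payment £13,420.10.
Month 3: interest £131.96; balance after payment £13,002.07.
Month 4: interest £127.85; balance after payment £12,579.92.
Month 5: interest £123.70; balance after payment £12,153.62.
Month 6: interest £119.51; balance after payment £11,723.13.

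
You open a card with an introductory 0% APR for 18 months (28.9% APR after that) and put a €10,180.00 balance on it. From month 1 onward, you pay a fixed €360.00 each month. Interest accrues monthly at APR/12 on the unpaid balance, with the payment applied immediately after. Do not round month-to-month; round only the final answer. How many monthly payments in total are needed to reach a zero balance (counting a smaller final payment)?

Promo months 1–18 at r₀ = 0%/12 = 0; months 19+ at r₁ = 28.9%/12 = 0.0240833.
After month 18 (no interest yet): B = €10,180.00 − 18·€360.00 = €3,700.00.
Then at r₁ with €360.00/mo: n₂ = −ln(1 − r₁·B/P)/ln(1+r₁) ≈ 11.95 → 12 more payments.

30 months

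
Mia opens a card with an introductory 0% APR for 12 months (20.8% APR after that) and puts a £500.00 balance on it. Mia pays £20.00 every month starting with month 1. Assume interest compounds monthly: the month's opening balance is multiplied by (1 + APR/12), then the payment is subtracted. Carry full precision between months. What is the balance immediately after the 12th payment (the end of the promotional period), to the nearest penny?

Promo months 1–12 at r₀ = 0%/12 = 0; months 13+ at r₁ = 20.8%/12 = 0.0173333.
After month 12 (no interest yet): B = £500.00 − 12·£20.00 = £260.00.

£260.00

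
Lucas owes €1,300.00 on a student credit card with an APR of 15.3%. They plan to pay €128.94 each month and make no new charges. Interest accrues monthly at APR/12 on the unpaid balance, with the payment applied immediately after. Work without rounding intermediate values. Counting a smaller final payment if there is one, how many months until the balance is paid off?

11 payments

Monthly rate r = 15.3%/12 = 1.275% = 0.01275.
Recurrence: B ← B·(1+r) − €128.94.
Month 1: interest €16.58; balance after payment €1,187.63.
Month 2: interest €15.14; balance after payment €1,073.84.
Closed form: n = −ln(1 − rB₀/P)/ln(1+r) = −ln(0.87145)/ln(1.01275) ≈ 10.860, so the balance reaches zero during payment 11.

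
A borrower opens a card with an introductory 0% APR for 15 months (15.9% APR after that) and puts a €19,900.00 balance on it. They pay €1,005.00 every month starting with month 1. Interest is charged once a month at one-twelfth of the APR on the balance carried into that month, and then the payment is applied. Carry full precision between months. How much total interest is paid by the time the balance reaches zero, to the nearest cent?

Promo months 1–15 at r₀ = 0%/12 = 0; months 16+ at r₁ = 15.9%/12 = 0.01325.
After month 15 (no interest yet): B = €19,900.00 − 15·€1,005.00 = €4,825.00.
Then at r₁ with €1,005.00/mo: n₂ = −ln(1 − r₁·B/P)/ln(1+r₁) ≈ 4.99 → 5 more payments.
Total paid = 19·€1,005.00 + €998.30 = €20,093.30; interest = €20,093.30 − €19,900.00 = €193.30.

€193.30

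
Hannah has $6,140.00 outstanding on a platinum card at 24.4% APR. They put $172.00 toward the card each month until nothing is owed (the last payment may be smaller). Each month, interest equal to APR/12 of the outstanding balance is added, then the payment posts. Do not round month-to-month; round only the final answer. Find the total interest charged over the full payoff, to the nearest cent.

$4,918.00

Monthly rate r = 24.4%/12 = 2.03333% = 0.0203333.
Payoff takes n = ⌈−ln(1 − rB₀/P)/ln(1+r)⌉ = ⌈64.289⌉ = 65 payments; the last is $50.00.
Total paid = 64·$172.00 + $50.00 = $11,058.00.
Total interest = total paid − principal = $11,058.00 − $6,140.00 = $4,918.00.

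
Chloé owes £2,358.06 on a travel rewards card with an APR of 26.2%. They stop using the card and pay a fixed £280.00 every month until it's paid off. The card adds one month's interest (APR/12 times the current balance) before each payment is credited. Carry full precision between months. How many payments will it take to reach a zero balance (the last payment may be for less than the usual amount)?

10 payments

Monthly rate r = 26.2%/12 = 2.18333% = 0.0218333.
Recurrence: B ← B·(1+r) − £280.00.
Month 1: interest £51.48; balance after payment £2,129.54.
Month 2: interest £46.50; balance after payment £1,896.04.
Closed form: n = −ln(1 − rB₀/P)/ln(1+r) = −ln(0.81613)/ln(1.02183) ≈ 9.407, so the balance reaches zero during payment 10.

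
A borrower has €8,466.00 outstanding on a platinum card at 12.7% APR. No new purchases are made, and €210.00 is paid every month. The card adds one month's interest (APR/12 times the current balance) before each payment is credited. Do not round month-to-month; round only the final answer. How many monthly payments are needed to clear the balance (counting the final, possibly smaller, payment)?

Monthly rate r = 12.7%/12 = 1.05833% = 0.0105833.
Recurrence: B ← B·(1+r) − €210.00.
Month 1: interest €89.60; balance after payment €8,345.60.
Month 2: interest €88.32; balance after payment €8,223.92.
Closed form: n = −ln(1 − rB₀/P)/ln(1+r) = −ln(0.57334)/ln(1.01058) ≈ 52.839, so the balance reaches zero during payment 53.

53 payments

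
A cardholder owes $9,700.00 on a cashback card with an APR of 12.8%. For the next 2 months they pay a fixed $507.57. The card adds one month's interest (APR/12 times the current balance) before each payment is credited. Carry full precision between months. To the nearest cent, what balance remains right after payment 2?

$8,887.48

Monthly rate r = 12.8%/12 = 1.06667% = 0.0106667.
Each month: B ← B·(1+r) − $507.57.
Month 1: interest $103.47; balance after payment $9,295.90.
Month 2: interest $99.16; balance after payment $8,887.48.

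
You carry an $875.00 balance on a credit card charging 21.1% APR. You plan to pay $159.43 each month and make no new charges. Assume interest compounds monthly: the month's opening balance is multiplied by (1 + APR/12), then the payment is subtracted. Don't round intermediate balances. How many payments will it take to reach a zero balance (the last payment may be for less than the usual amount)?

Monthly rate r = 21.1%/12 = 1.75833% = 0.0175833.
Recurrence: B ← B·(1+r) − $159.43.
Month 1: interest $15.39; balance after payment $730.96.
Month 2: interest $12.85; balance after payment $584.38.
Month 3: interest $10.28; balance after payment $435.22.
Month 4: interest $7.65; balance after payment $283.45.
Month 5: interest $4.98; balance after payment $129.00.
Month 6: interest $2.27; balance after payment $0.00.

6 payments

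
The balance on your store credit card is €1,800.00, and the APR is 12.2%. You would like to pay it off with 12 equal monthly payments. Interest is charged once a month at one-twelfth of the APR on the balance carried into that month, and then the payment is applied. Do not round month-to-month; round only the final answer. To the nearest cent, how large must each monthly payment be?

€160.10

Monthly rate r = 12.2%/12 = 1.01667% = 0.0101667.
Level-payment amortization: P = B₀·r / (1 − (1+r)^(−n)) = 1800.00·0.0101667 / (1 − 1.01017^(−12)).
Denominator 1 − (1+r)^(−12) = 0.114306216.
P = 18.3 / 0.114306216 ≈ 160.10.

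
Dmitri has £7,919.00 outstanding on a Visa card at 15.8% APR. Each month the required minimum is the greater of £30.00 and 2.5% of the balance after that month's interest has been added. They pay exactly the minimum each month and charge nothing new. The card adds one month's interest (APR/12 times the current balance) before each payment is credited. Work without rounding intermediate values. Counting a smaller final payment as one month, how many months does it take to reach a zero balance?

212 months

Monthly rate r = 15.8%/12 = 1.31667% = 0.0131667.
While 2.5% of the post-interest balance exceeds £30.00, each month B ← (B·(1+r))·(1 − 0.025), i.e. B shrinks by the factor (1+r)·0.975 = 0.98784.
This holds for months 1–156. Entering month 157 the balance is £1,173.84; 2.5% of the post-interest balance is now below £30.00, so the flat £30.00 minimum applies from here.
From month 157 a fixed £30.00 at rate r clears £1,173.84 in 56 more payments. Total: 156 + 56 = 212 months.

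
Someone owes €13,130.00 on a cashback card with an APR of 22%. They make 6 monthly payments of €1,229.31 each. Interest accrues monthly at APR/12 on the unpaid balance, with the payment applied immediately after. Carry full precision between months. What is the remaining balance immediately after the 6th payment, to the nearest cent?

Monthly rate r = 22%/12 = 1.83333% = 0.0183333.
Each month: B ← B·(1+r) − €1,229.31.
Month 1: interest €240.72; balance after payment €12,141.41.
Month 2: interest €222.59; balance after payment €11,134.69.
Month 3: interest €204.14; balance after payment €10,109.52.
Month 4: interest €185.34; balance after payment €9,065.55.
Month 5: interest €166.20; balance after payment €8,002.44.
Month 6: interest €146.71; balance after payment €6,919.84.

€6,919.84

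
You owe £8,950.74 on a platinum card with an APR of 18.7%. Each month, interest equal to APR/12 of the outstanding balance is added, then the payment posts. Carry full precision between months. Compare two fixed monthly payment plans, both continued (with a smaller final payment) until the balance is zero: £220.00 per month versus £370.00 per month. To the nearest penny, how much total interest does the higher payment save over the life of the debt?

£2,977.90

Monthly rate r = 18.7%/12 = 1.55833% = 0.0155833.
At £220.00/mo: n = ⌈−ln(1 − rB₀/P)/ln(1+r)⌉ = 66 payments (last £0.66); total interest = total paid − £8,950.74 = £5,349.92.
At £370.00/mo: 31 payments (last £222.76); total interest £2,372.02.
Interest saved = £5,349.92 − £2,372.02 = £2,977.90.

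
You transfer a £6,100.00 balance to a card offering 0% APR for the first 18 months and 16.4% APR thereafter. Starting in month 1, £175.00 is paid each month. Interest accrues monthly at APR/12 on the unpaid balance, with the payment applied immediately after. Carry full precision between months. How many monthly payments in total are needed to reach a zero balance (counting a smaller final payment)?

38 months

Promo months 1–18 at r₀ = 0%/12 = 0; months 19+ at r₁ = 16.4%/12 = 0.0136667.
After month 18 (no interest yet): B = £6,100.00 − 18·£175.00 = £2,950.00.
Then at r₁ with £175.00/mo: n₂ = −ln(1 − r₁·B/P)/ln(1+r₁) ≈ 19.29 → 20 more payments.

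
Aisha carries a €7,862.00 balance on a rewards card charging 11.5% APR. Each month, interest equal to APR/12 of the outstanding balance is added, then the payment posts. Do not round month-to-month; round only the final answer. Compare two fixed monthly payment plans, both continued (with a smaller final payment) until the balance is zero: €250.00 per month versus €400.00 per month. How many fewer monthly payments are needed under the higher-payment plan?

Monthly rate r = 11.5%/12 = 0.958333% = 0.00958333.
At €250.00/mo: n = ⌈−ln(1 − rB₀/P)/ln(1+r)⌉ = 38 payments (last €150.96); total interest = total paid − €7,862.00 = €1,538.96.
At €400.00/mo: 22 payments (last €352.78); total interest €890.78.
Payments saved = 38 − 22 = 16.

16 fewer payments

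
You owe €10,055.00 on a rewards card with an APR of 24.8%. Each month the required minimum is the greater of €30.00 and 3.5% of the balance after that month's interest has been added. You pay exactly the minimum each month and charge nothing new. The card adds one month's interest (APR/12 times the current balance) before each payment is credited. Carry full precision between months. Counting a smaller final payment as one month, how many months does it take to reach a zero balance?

Monthly rate r = 24.8%/12 = 2.06667% = 0.0206667.
While 3.5% of the post-interest balance exceeds €30.00, each month B ← (B·(1+r))·(1 − 0.035), i.e. B shrinks by the factor (1+r)·0.965 = 0.98494.
This holds for months 1–164. Entering month 165 the balance is €835.27; 3.5% of the post-interest balance is now below €30.00, so the flat €30.00 minimum applies from here.
From month 165 a fixed €30.00 at rate r clears €835.27 in 42 more payments. Total: 164 + 42 = 206 months.

206 months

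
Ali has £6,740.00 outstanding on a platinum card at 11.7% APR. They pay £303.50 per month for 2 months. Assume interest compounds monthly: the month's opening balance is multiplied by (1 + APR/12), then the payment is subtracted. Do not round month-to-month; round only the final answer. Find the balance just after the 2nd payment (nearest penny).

£6,262.11

Monthly rate r = 11.7%/12 = 0.975% = 0.00975.
Each month: B ← B·(1+r) − £303.50.
Month 1: interest £65.72; balance after payment £6,502.22.
Month 2: interest £63.40; balance after payment £6,262.11.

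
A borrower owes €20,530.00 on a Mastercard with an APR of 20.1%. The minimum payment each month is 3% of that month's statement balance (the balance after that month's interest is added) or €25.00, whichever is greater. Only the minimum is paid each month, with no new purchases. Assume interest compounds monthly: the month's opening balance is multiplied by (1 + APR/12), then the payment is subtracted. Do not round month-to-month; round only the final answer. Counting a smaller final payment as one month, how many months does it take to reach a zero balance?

281 months

Monthly rate r = 20.1%/12 = 1.675% = 0.01675.
While 3% of the post-interest balance exceeds €25.00, each month B ← (B·(1+r))·(1 − 0.03), i.e. B shrinks by the factor (1+r)·0.97 = 0.98625.
This holds for months 1–233. Entering month 234 the balance is €814.91; 3% of the post-interest balance is now below €25.00, so the flat €25.00 minimum applies from here.
From month 234 a fixed €25.00 at rate r clears €814.91 in 48 more payments. Total: 233 + 48 = 281 months.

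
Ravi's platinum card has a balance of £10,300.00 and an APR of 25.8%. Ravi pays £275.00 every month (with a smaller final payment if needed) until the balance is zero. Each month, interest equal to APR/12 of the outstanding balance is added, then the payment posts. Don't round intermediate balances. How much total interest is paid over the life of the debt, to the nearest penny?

£10,851.97

Monthly rate r = 25.8%/12 = 2.15% = 0.0215.
Payoff takes n = ⌈−ln(1 − rB₀/P)/ln(1+r)⌉ = ⌈76.915⌉ = 77 payments; the last is £251.97.
Total paid = 76·£275.00 + £251.97 = £21,151.97.
Total interest = total paid − principal = £21,151.97 − £10,300.00 = £10,851.97.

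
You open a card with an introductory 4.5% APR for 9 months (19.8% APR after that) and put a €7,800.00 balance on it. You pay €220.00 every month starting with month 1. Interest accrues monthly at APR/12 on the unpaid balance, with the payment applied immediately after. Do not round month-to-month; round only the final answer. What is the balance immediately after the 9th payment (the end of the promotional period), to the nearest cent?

Promo months 1–9 at r₀ = 4.5%/12 = 0.00375; months 10+ at r₁ = 19.8%/12 = 0.0165.
After month 9: iterate B ← B·(1+r₀) − €220.00 for 9 months → €6,057.27.

€6,057.27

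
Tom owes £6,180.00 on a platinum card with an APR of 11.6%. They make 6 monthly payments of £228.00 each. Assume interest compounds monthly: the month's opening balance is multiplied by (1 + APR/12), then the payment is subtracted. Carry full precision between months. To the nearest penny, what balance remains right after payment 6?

£5,145.73

Monthly rate r = 11.6%/12 = 0.966667% = 0.00966667.
Each month: B ← B·(1+r) − £228.00.
Month 1: interest £59.74; balance after payment £6,011.74.
Month 2: interest £58.11; balance after payment £5,841.85.
Month 3: interest £56.47; balance after payment £5,670.32.
Month 4: interest £54.81; balance after payment £5,497.14.
Month 5: interest £53.14; balance after payment £5,322.28.
Month 6: interest £51.45; balance after payment £5,145.73.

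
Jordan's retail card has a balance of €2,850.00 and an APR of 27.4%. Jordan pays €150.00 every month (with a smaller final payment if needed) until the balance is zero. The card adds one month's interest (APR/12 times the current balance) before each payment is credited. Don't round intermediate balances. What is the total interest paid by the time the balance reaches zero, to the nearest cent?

Monthly rate r = 27.4%/12 = 2.28333% = 0.0228333.
Payoff takes n = ⌈−ln(1 − rB₀/P)/ln(1+r)⌉ = ⌈25.197⌉ = 26 payments; the last is €29.85.
Total paid = 25·€150.00 + €29.85 = €3,779.85.
Total interest = total paid − principal = €3,779.85 − €2,850.00 = €929.85.

€929.85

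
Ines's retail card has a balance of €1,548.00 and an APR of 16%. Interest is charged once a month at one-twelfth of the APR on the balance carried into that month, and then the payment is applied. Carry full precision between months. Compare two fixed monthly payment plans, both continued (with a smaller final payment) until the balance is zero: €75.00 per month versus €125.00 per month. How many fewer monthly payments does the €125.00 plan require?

11 fewer payments

Monthly rate r = 16%/12 = 1.33333% = 0.0133333.
At €75.00/mo: n = ⌈−ln(1 − rB₀/P)/ln(1+r)⌉ = 25 payments (last €22.61); total interest = total paid − €1,548.00 = €274.61.
At €125.00/mo: 14 payments (last €78.33); total interest €155.33.
Payments saved = 25 − 14 = 11.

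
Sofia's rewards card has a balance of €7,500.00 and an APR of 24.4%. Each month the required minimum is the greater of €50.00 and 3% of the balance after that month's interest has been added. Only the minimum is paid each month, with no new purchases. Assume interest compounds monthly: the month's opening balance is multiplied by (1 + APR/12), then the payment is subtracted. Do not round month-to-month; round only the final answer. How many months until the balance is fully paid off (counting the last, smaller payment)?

202 months

Monthly rate r = 24.4%/12 = 2.03333% = 0.0203333.
While 3% of the post-interest balance exceeds €50.00, each month B ← (B·(1+r))·(1 − 0.03), i.e. B shrinks by the factor (1+r)·0.97 = 0.98972.
This holds for months 1–148. Entering month 149 the balance is €1,625.94; 3% of the post-interest balance is now below €50.00, so the flat €50.00 minimum applies from here.
From month 149 a fixed €50.00 at rate r clears €1,625.94 in 54 more payments. Total: 148 + 54 = 202 months.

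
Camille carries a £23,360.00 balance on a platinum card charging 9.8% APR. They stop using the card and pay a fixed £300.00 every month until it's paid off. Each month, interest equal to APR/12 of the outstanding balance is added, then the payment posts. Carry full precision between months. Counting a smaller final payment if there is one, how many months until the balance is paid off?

Monthly rate r = 9.8%/12 = 0.816667% = 0.00816667.
Recurrence: B ← B·(1+r) − £300.00.
Month 1: interest £190.77; balance after payment £23,250.77.
Month 2: interest £189.88; balance after payment £23,140.65.
Closed form: n = −ln(1 − rB₀/P)/ln(1+r) = −ln(0.36409)/ln(1.00817) ≈ 124.222, so the balance reaches zero during payment 125.

125 payments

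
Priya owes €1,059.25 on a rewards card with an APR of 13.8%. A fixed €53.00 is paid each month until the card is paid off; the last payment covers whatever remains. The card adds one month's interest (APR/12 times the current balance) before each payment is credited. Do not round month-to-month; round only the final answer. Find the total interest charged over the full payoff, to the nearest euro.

€151

Monthly rate r = 13.8%/12 = 1.15% = 0.0115.
Payoff takes n = ⌈−ln(1 − rB₀/P)/ln(1+r)⌉ = ⌈22.839⌉ = 23 payments; the last is €44.52.
Total paid = 22·€53.00 + €44.52 = €1,210.52.
Total interest = total paid − principal = €1,210.52 − €1,059.25 = €151.27.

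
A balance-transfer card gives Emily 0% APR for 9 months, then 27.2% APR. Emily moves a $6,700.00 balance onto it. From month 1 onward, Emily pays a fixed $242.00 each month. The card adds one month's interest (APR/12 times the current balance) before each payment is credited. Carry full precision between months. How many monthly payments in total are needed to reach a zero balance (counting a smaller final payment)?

Promo months 1–9 at r₀ = 0%/12 = 0; months 10+ at r₁ = 27.2%/12 = 0.0226667.
After month 9 (no interest yet): B = $6,700.00 − 9·$242.00 = $4,522.00.
Then at r₁ with $242.00/mo: n₂ = −ln(1 − r₁·B/P)/ln(1+r₁) ≈ 24.58 → 25 more payments.

34 months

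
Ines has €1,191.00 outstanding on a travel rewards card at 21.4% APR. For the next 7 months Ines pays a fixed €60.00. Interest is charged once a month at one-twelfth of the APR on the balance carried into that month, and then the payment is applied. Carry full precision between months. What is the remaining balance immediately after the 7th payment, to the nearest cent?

Monthly rate r = 21.4%/12 = 1.78333% = 0.0178333.
Each month: B ← B·(1+r) − €60.00.
Month 1: interest €21.24; balance after payment €1,152.24.
Month 2: interest €20.55; balance after payment €1,112.79.
Month 3: interest €19.84; balance after payment €1,072.63.
Month 4: interest €19.13; balance after payment €1,031.76.
Month 5: interest €18.40; balance after payment €990.16.
Month 6: interest €17.66; balance after payment €947.82.
Month 7: interest €16.90; balance after payment €904.72.

€904.72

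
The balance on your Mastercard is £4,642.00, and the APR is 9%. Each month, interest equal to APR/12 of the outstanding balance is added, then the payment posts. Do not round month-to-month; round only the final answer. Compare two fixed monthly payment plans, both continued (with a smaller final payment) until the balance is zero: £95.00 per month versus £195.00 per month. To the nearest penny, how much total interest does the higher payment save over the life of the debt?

£670.70

Monthly rate r = 9%/12 = 0.75% = 0.0075.
At £95.00/mo: n = ⌈−ln(1 − rB₀/P)/ln(1+r)⌉ = 62 payments (last £8.43); total interest = total paid − £4,642.00 = £1,161.43.
At £195.00/mo: 27 payments (last £62.73); total interest £490.73.
Interest saved = £1,161.43 − £490.73 = £670.70.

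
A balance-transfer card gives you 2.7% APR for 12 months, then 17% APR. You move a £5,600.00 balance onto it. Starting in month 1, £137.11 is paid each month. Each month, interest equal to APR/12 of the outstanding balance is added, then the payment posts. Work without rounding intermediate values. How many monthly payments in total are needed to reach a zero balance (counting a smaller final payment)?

Promo months 1–12 at r₀ = 2.7%/12 = 0.00225; months 13+ at r₁ = 17%/12 = 0.0141667.
After month 12: iterate B ← B·(1+r₀) − £137.11 for 12 months → £4,087.25.
Then at r₁ with £137.11/mo: n₂ = −ln(1 − r₁·B/P)/ln(1+r₁) ≈ 39.01 → 40 more payments.

52 months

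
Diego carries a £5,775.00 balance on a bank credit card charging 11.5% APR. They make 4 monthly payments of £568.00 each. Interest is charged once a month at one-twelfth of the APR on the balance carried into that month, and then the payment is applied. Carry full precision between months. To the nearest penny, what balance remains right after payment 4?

£3,694.71

Monthly rate r = 11.5%/12 = 0.958333% = 0.00958333.
Each month: B ← B·(1+r) − £568.00.
Month 1: interest £55.34; balance after payment £5,262.34.
Month 2: interest £50.43; balance after payment £4,744.77.
Month 3: interest £45.47; balance after payment £4,222.25.
Month 4: interest £40.46; balance after payment £3,694.71.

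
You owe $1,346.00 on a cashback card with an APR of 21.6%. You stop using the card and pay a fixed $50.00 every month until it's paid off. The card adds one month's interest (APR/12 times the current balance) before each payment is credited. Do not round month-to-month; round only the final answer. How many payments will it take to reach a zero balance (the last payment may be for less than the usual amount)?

Monthly rate r = 21.6%/12 = 1.8% = 0.018.
Recurrence: B ← B·(1+r) − $50.00.
Month 1: interest $24.23; balance after payment $1,320.23.
Month 2: interest $23.76; balance after payment $1,293.99.
Closed form: n = −ln(1 − rB₀/P)/ln(1+r) = −ln(0.51544)/ln(1.018) ≈ 37.149, so the balance reaches zero during payment 38.

38 payments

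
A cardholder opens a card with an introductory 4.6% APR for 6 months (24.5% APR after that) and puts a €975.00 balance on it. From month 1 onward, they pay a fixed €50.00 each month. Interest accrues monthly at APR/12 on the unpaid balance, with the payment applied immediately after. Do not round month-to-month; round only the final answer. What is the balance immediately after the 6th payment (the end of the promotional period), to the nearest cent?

€694.75

Promo months 1–6 at r₀ = 4.6%/12 = 0.00383333; months 7+ at r₁ = 24.5%/12 = 0.0204167.
After month 6: iterate B ← B·(1+r₀) − €50.00 for 6 months → €694.75.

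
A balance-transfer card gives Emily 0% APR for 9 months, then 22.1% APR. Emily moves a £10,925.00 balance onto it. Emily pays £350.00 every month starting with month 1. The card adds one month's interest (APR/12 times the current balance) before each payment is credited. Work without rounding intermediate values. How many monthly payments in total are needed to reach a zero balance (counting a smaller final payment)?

38 months

Promo months 1–9 at r₀ = 0%/12 = 0; months 10+ at r₁ = 22.1%/12 = 0.0184167.
After month 9 (no interest yet): B = £10,925.00 − 9·£350.00 = £7,775.00.
Then at r₁ with £350.00/mo: n₂ = −ln(1 − r₁·B/P)/ln(1+r₁) ≈ 28.83 → 29 more payments.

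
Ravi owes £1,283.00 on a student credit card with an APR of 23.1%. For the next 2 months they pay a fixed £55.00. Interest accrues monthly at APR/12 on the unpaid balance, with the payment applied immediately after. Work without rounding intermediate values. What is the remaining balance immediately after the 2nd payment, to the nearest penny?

Monthly rate r = 23.1%/12 = 1.925% = 0.01925.
Each month: B ← B·(1+r) − £55.00.
Month 1: interest £24.70; balance after payment £1,252.70.
Month 2: interest £24.11; balance after payment £1,221.81.

£1,221.81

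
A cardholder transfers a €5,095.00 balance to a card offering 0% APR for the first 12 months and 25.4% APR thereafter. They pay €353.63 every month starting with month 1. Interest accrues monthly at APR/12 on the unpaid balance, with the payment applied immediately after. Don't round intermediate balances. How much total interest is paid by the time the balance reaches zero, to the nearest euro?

€33

Promo months 1–12 at r₀ = 0%/12 = 0; months 13+ at r₁ = 25.4%/12 = 0.0211667.
After month 12 (no interest yet): B = €5,095.00 − 12·€353.63 = €851.44.
Then at r₁ with €353.63/mo: n₂ = −ln(1 − r₁·B/P)/ln(1+r₁) ≈ 2.50 → 3 more payments.
Total paid = 14·€353.63 + €176.78 = €5,127.60; interest = €5,127.60 − €5,095.00 = €32.60.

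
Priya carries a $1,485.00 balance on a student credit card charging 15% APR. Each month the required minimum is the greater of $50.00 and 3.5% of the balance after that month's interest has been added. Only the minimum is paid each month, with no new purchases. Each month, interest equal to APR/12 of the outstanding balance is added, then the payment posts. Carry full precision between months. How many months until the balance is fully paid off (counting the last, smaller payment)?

38 months

Monthly rate r = 15%/12 = 1.25% = 0.0125.
While 3.5% of the post-interest balance exceeds $50.00, each month B ← (B·(1+r))·(1 − 0.035), i.e. B shrinks by the factor (1+r)·0.965 = 0.97706.
This holds for months 1–3. Entering month 4 the balance is $1,385.14; 3.5% of the post-interest balance is now below $50.00, so the flat $50.00 minimum applies from here.
From month 4 a fixed $50.00 at rate r clears $1,385.14 in 35 more payments. Total: 3 + 35 = 38 months.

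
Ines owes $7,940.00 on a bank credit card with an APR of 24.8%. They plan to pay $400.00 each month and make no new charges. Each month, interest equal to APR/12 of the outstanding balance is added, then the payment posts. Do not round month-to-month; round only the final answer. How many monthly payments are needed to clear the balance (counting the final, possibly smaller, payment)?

26 months

Monthly rate r = 24.8%/12 = 2.06667% = 0.0206667.
Recurrence: B ← B·(1+r) − $400.00.
Month 1: interest $164.09; balance after payment $7,704.09.
Month 2: interest $159.22; balance after payment $7,463.31.
Closed form: n = −ln(1 − rB₀/P)/ln(1+r) = −ln(0.58977)/ln(1.02067) ≈ 25.813, so the balance reaches zero during payment 26.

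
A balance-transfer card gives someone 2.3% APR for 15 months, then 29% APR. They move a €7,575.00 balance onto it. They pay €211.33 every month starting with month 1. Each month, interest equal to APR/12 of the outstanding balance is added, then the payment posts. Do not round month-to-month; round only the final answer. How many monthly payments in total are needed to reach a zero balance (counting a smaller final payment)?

Promo months 1–15 at r₀ = 2.3%/12 = 0.00191667; months 16+ at r₁ = 29%/12 = 0.0241667.
After month 15: iterate B ← B·(1+r₀) − €211.33 for 15 months → €4,582.89.
Then at r₁ with €211.33/mo: n₂ = −ln(1 − r₁·B/P)/ln(1+r₁) ≈ 31.09 → 32 more payments.

47 payments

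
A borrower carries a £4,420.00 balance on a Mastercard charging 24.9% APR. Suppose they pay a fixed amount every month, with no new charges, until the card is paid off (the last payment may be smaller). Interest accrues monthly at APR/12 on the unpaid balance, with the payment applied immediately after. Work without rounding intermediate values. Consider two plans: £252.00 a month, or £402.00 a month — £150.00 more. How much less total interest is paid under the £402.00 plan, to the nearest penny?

£482.19

Monthly rate r = 24.9%/12 = 2.075% = 0.02075.
At £252.00/mo: n = ⌈−ln(1 − rB₀/P)/ln(1+r)⌉ = 23 payments (last £8.02); total interest = total paid − £4,420.00 = £1,132.02.
At £402.00/mo: 13 payments (last £245.83); total interest £649.83.
Interest saved = £1,132.02 − £649.83 = £482.19.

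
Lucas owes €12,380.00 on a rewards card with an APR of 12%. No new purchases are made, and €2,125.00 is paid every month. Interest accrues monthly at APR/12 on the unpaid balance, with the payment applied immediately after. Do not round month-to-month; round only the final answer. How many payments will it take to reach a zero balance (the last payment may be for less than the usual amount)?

7 months

Monthly rate r = 12%/12 = 1% = 0.01.
Recurrence: B ← B·(1+r) − €2,125.00.
Month 1: interest €123.80; balance after payment €10,378.80.
Month 2: interest €103.79; balance after payment €8,357.59.
Closed form: n = −ln(1 − rB₀/P)/ln(1+r) = −ln(0.94174)/ln(1.01) ≈ 6.032, so the balance reaches zero during payment 7.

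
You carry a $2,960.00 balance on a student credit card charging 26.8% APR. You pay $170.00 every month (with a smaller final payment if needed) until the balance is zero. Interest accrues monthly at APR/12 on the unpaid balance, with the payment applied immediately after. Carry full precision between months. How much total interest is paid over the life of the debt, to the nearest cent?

$830.47

Monthly rate r = 26.8%/12 = 2.23333% = 0.0223333.
Payoff takes n = ⌈−ln(1 − rB₀/P)/ln(1+r)⌉ = ⌈22.295⌉ = 23 payments; the last is $50.47.
Total paid = 22·$170.00 + $50.47 = $3,790.47.
Total interest = total paid − principal = $3,790.47 − $2,960.00 = $830.47.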